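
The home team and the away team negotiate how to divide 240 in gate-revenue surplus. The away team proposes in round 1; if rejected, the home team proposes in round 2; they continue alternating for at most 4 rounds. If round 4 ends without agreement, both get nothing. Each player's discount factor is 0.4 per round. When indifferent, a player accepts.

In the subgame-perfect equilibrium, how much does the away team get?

Work backward from the last round.
Round 4 (the home team proposes): rejection yields 0 for the away team; the home team offers 0 and keeps 240.
Round 3 (the away team proposes): the home team can get 240 next round, worth 0.4 × 240 = 96 now. The away team offers 96 and keeps 240 − 96 = 144.
Round 2 (the home team proposes): the away team can get 144 next round, worth 0.4 × 144 = 57.6 now. The home team offers 57.6 and keeps 240 − 57.6 = 182.4.
Round 1 (the away team proposes): the home team can get 182.4 next round, worth 0.4 × 182.4 = 72.96 now; the away team offers that and keeps 167.04.

167.04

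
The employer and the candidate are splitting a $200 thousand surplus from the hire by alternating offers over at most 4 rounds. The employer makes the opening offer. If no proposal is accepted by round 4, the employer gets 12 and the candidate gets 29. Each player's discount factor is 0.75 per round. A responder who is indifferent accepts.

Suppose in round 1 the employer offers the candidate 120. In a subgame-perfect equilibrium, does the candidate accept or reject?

Round 4 (the candidate proposes): the employer gets 12 if talks fail, so the candidate offers 12 and keeps 188.
Round 3 (the employer proposes): the candidate can get 188 next round, worth 0.75 × 188 = 141 now; the employer offers that and keeps 59.
Round 2 (the candidate proposes): the employer can get 59 next round, worth 0.75 × 59 = 44.25 now. The candidate offers 44.25 and keeps 200 − 44.25 = 155.75.
So by rejecting in round 1, the candidate gets 155.75 next round, worth 0.75 × 155.75 = 116.8125 now.
Offer 120 ≥ 116.8125, so the candidate accepts.

Accept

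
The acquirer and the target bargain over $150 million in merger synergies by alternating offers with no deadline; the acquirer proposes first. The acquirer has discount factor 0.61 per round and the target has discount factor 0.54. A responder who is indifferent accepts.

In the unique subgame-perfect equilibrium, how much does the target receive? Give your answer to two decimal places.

When the acquirer proposes, the target accepts any offer worth at least 0.54 times what the target would get by proposing next round; and vice versa.
This gives x = 150 − 0.54y and y = 150 − 0.61x, where x and y are each side's share when it proposes.
Hence (1 − 0.54·0.61)x = 150(1 − 0.54), i.e. 0.6706·x = 69.
x ≈ 102.8929; the target's share is 150 − x ≈ 47.1071.

47.11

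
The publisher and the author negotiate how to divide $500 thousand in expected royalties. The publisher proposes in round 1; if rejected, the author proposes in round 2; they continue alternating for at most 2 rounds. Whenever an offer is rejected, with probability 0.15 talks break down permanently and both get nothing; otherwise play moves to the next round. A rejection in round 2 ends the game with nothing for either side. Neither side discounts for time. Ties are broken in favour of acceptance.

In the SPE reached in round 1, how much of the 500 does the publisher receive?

Round 2 (the author proposes): rejection yields 0 for the publisher; the author offers 0 and keeps 500.
Round 1 (the publisher proposes): rejecting gives the author an expected 0.85 × 500 = 425; the publisher offers that and keeps 75.

75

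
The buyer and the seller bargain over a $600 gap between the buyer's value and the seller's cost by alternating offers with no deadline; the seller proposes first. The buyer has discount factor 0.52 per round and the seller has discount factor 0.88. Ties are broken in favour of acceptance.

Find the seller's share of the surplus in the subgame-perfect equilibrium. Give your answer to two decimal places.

530.97

In a stationary SPE each proposer offers the other exactly their discounted continuation value.
If the seller keeps x when proposing and the buyer keeps y when proposing, then x = 600 − 0.52y and y = 600 − 0.88x.
Solving: x = 600(1 − 0.52) / (1 − 0.88·0.52) = 288 / 0.5424 ≈ 530.9735.
The buyer gets 600 − 530.9735 ≈ 69.0265.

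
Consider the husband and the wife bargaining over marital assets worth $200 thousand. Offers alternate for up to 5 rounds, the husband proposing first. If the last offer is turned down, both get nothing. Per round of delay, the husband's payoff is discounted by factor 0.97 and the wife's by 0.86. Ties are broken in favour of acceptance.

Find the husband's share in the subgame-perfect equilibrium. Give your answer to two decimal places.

Work backward from the last round.
Round 5 (the husband proposes): rejection yields 0 for the wife; the husband offers 0 and keeps 200.
Round 4 (the wife proposes): the husband can get 200 next round, worth 0.97 × 200 = 194 now; the wife offers that and keeps 6.
Round 3 (the husband proposes): the wife can get 6 next round, worth 0.86 × 6 = 5.16 now; the husband offers that and keeps 194.84.
Round 2 (the wife proposes): the husband can get 194.84 next round, worth 0.97 × 194.84 = 188.9948 now. The wife offers 188.9948 and keeps 200 − 188.9948 = 11.0052.
Round 1 (the husband proposes): the wife can get 11.0052 next round, worth 0.86 × 11.0052 = 9.464472 now, so the husband offers 9.464472, keeping 190.535528.

190.54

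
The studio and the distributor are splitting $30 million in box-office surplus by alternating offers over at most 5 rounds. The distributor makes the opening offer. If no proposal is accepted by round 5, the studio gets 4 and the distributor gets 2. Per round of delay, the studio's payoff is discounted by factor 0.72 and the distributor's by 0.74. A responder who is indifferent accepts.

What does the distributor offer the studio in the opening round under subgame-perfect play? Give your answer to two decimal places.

By backward induction:
Round 5 (the distributor proposes): the studio gets 4 if talks fail, so the distributor offers 4 and keeps 26.
Round 4 (the studio proposes): the distributor can get 26 next round, worth 0.74 × 26 = 19.24 now; the studio offers that and keeps 10.76.
Round 3 (the distributor proposes): the studio can get 10.76 next round, worth 0.72 × 10.76 = 7.7472 now, so the distributor offers 7.7472, keeping 22.2528.
Round 2 (the studio proposes): the distributor can get 22.2528 next round, worth 0.74 × 22.2528 = 16.467072 now; the studio offers that and keeps 13.532928.
Round 1 (the distributor proposes): the studio can get 13.532928 next round, worth 0.72 × 13.532928 = 9.74370816 now, so the distributor offers 9.74370816, keeping 20.25629184.

9.74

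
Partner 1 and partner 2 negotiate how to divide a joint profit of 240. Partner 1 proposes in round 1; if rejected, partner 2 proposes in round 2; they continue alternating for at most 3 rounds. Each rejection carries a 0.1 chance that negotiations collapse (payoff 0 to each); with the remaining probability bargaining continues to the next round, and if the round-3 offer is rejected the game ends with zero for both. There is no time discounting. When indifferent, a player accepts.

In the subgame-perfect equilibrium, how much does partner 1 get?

218.4

Round 3 (partner 1 proposes): partner 2 will accept anything ≥ 0, so partner 1 offers 0 and keeps 240.
Round 2 (partner 2 proposes): rejecting gives partner 1 an expected 0.9 × 240 = 216. Partner 2 offers 216 and keeps 240 − 216 = 24.
Round 1 (partner 1 proposes): rejecting gives partner 2 an expected 0.9 × 24 = 21.6; partner 1 offers that and keeps 218.4.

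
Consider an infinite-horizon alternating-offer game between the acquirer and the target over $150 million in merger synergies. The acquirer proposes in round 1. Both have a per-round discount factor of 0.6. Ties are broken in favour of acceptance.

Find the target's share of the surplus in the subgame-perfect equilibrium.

56.25

When the acquirer proposes, the target accepts any offer worth at least 0.6 times what the target would get by proposing next round; and vice versa.
This gives x = 150 − 0.6y and y = 150 − 0.6x, where x and y are each side's share when it proposes.
Hence (1 − 0.6·0.6)x = 150(1 − 0.6), i.e. 0.64·x = 60.
x = 93.75; the target's share is 150 − x = 56.25.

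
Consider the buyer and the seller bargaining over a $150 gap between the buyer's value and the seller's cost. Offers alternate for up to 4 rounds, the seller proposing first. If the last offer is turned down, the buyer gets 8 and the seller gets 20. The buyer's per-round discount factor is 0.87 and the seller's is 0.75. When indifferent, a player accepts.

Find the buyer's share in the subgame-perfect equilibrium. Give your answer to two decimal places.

106.42

Round 4 (the buyer proposes): the seller gets 20 if talks fail, so the buyer offers 20 and keeps 130.
Round 3 (the seller proposes): the buyer can get 130 next round, worth 0.87 × 130 = 113.1 now, so the seller offers 113.1, keeping 36.9.
Round 2 (the buyer proposes): the seller can get 36.9 next round, worth 0.75 × 36.9 = 27.675 now. The buyer offers 27.675 and keeps 150 − 27.675 = 122.325.
Round 1 (the seller proposes): the buyer can get 122.325 next round, worth 0.87 × 122.325 = 106.42275 now, so the seller offers 106.42275, keeping 43.57725.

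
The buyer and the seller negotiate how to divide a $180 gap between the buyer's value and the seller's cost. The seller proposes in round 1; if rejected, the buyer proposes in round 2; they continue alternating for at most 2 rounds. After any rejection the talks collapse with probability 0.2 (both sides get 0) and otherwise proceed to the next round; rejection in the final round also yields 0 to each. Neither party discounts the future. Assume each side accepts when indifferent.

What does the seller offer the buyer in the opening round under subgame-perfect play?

144

Round 2 (the buyer proposes): rejection yields 0 for the seller; the buyer offers 0 and keeps 180.
Round 1 (the seller proposes): rejecting gives the buyer an expected 0.8 × 180 = 144, so the seller offers 144, keeping 36.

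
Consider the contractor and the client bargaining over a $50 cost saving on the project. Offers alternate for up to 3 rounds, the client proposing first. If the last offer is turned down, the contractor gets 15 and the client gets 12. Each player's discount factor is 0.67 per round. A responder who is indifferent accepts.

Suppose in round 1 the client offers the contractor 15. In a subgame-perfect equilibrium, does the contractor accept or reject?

Reject

Round 3 (the client proposes): the contractor gets 15 if talks fail, so the client offers 15 and keeps 35.
Round 2 (the contractor proposes): the client can get 35 next round, worth 0.67 × 35 = 23.45 now; the contractor offers that and keeps 26.55.
So by rejecting in round 1, the contractor gets 26.55 next round, worth 0.67 × 26.55 = 17.7885 now.
Offer 15 < 17.7885, so the contractor rejects.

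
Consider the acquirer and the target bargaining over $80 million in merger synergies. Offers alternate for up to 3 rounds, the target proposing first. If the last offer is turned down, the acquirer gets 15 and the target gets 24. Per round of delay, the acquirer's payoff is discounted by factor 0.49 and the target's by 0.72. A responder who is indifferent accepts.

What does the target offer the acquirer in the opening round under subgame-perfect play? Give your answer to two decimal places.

Round 3 (the target proposes): the acquirer gets 15 if talks fail, so the target offers 15 and keeps 65.
Round 2 (the acquirer proposes): the target can get 65 next round, worth 0.72 × 65 = 46.8 now; the acquirer offers that and keeps 33.2.
Round 1 (the target proposes): the acquirer can get 33.2 next round, worth 0.49 × 33.2 = 16.268 now. The target offers 16.268 and keeps 80 − 16.268 = 63.732.

16.27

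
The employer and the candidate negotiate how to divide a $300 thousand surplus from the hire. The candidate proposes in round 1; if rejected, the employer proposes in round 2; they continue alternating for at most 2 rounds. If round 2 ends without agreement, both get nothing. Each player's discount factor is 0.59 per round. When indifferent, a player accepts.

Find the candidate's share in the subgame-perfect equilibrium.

Work backward from the last round.
Round 2 (the employer proposes): the candidate will accept anything ≥ 0, so the employer offers 0 and keeps 300.
Round 1 (the candidate proposes): the employer can get 300 next round, worth 0.59 × 300 = 177 now. The candidate offers 177 and keeps 300 − 177 = 123.

123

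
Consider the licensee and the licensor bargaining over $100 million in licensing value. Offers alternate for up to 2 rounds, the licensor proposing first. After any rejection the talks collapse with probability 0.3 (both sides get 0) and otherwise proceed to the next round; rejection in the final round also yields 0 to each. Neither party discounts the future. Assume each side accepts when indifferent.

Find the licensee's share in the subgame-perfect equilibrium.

By backward induction:
Round 2 (the licensee proposes): rejection yields 0 for the licensor; the licensee offers 0 and keeps 100.
Round 1 (the licensor proposes): rejecting gives the licensee an expected 0.7 × 100 = 70, so the licensor offers 70, keeping 30.

70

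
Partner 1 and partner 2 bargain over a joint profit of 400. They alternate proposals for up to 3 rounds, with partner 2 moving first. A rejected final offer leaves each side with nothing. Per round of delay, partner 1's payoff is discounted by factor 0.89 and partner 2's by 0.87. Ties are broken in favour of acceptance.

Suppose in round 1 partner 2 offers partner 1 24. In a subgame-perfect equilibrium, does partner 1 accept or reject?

Reject

Work out partner 1's continuation value if the offer is rejected.
Round 3 (partner 2 proposes): rejection yields 0 for partner 1; partner 2 offers 0 and keeps 400.
Round 2 (partner 1 proposes): partner 2 can get 400 next round, worth 0.87 × 400 = 348 now; partner 1 offers that and keeps 52.
So by rejecting in round 1, partner 1 gets 52 next round, worth 0.89 × 52 = 46.28 now.
Offer 24 < 46.28, so partner 1 rejects.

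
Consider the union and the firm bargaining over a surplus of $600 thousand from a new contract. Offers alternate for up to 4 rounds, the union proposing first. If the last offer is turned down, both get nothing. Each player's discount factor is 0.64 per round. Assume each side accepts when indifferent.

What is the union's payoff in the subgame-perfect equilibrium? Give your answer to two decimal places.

Round 4 (the firm proposes): rejection yields 0 for the union; the firm offers 0 and keeps 600.
Round 3 (the union proposes): the firm can get 600 next round, worth 0.64 × 600 = 384 now; the union offers that and keeps 216.
Round 2 (the firm proposes): the union can get 216 next round, worth 0.64 × 216 = 138.24 now, so the firm offers 138.24, keeping 461.76.
Round 1 (the union proposes): the firm can get 461.76 next round, worth 0.64 × 461.76 = 295.5264 now. The union offers 295.5264 and keeps 600 − 295.5264 = 304.4736.

304.47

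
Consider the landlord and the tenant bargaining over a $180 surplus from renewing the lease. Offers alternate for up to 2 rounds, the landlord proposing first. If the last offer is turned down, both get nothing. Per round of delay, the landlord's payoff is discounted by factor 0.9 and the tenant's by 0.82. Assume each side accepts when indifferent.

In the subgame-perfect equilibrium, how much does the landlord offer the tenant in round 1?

Round 2 (the tenant proposes): rejection yields 0 for the landlord; the tenant offers 0 and keeps 180.
Round 1 (the landlord proposes): the tenant can get 180 next round, worth 0.82 × 180 = 147.6 now; the landlord offers that and keeps 32.4.

147.6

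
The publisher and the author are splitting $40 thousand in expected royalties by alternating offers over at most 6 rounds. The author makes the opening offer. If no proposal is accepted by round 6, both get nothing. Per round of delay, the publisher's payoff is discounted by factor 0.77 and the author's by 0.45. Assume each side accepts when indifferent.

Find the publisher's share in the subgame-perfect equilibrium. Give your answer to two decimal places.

26.51

Work backward from the last round.
Round 6 (the publisher proposes): the author will accept anything ≥ 0, so the publisher offers 0 and keeps 40.
Round 5 (the author proposes): the publisher can get 40 next round, worth 0.77 × 40 = 30.8 now; the author offers that and keeps 9.2.
Round 4 (the publisher proposes): the author can get 9.2 next round, worth 0.45 × 9.2 = 4.14 now; the publisher offers that and keeps 35.86.
Round 3 (the author proposes): the publisher can get 35.86 next round, worth 0.77 × 35.86 = 27.6122 now; the author offers that and keeps 12.3878.
Round 2 (the publisher proposes): the author can get 12.3878 next round, worth 0.45 × 12.3878 = 5.57451 now. The publisher offers 5.57451 and keeps 40 − 5.57451 = 34.42549.
Round 1 (the author proposes): the publisher can get 34.42549 next round, worth 0.77 × 34.42549 = 26.5076273 now. The author offers 26.5076273 and keeps 40 − 26.5076273 = 13.4923727.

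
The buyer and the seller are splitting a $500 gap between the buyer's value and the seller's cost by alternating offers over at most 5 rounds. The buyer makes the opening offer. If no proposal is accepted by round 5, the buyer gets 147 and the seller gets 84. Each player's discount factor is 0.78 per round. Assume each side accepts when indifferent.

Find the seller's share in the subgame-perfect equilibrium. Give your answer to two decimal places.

Solve by backward induction from round 5.
Round 5 (the buyer proposes): the seller gets 84 if talks fail, so the buyer offers 84 and keeps 416.
Round 4 (the seller proposes): the buyer can get 416 next round, worth 0.78 × 416 = 324.48 now; the seller offers that and keeps 175.52.
Round 3 (the buyer proposes): the seller can get 175.52 next round, worth 0.78 × 175.52 = 136.9056 now, so the buyer offers 136.9056, keeping 363.0944.
Round 2 (the seller proposes): the buyer can get 363.0944 next round, worth 0.78 × 363.0944 = 283.213632 now; the seller offers that and keeps 216.786368.
Round 1 (the buyer proposes): the seller can get 216.786368 next round, worth 0.78 × 216.786368 = 169.09336704 now. The buyer offers 169.09336704 and keeps 500 − 169.09336704 = 330.90663296.

169.09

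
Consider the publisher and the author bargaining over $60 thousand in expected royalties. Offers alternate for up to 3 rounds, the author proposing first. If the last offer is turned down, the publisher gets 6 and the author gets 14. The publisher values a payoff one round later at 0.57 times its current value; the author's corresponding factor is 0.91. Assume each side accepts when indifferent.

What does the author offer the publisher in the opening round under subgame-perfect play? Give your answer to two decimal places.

Round 3 (the author proposes): the publisher gets 6 if talks fail, so the author offers 6 and keeps 54.
Round 2 (the publisher proposes): the author can get 54 next round, worth 0.91 × 54 = 49.14 now; the publisher offers that and keeps 10.86.
Round 1 (the author proposes): the publisher can get 10.86 next round, worth 0.57 × 10.86 = 6.1902 now, so the author offers 6.1902, keeping 53.8098.

6.19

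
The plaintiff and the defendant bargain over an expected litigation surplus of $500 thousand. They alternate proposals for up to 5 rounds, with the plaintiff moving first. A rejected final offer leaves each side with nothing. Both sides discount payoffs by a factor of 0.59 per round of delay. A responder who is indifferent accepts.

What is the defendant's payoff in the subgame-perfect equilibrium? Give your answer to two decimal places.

163.05

Round 5 (the plaintiff proposes): rejection yields 0 for the defendant; the plaintiff offers 0 and keeps 500.
Round 4 (the defendant proposes): the plaintiff can get 500 next round, worth 0.59 × 500 = 295 now, so the defendant offers 295, keeping 205.
Round 3 (the plaintiff proposes): the defendant can get 205 next round, worth 0.59 × 205 = 120.95 now. The plaintiff offers 120.95 and keeps 500 − 120.95 = 379.05.
Round 2 (the defendant proposes): the plaintiff can get 379.05 next round, worth 0.59 × 379.05 = 223.6395 now; the defendant offers that and keeps 276.3605.
Round 1 (the plaintiff proposes): the defendant can get 276.3605 next round, worth 0.59 × 276.3605 = 163.052695 now. The plaintiff offers 163.052695 and keeps 500 − 163.052695 = 336.947305.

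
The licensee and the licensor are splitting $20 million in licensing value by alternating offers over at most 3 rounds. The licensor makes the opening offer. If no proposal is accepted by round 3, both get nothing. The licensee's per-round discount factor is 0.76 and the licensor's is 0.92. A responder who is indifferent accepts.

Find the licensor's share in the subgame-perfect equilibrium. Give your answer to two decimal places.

By backward induction:
Round 3 (the licensor proposes): rejection yields 0 for the licensee; the licensor offers 0 and keeps 20.
Round 2 (the licensee proposes): the licensor can get 20 next round, worth 0.92 × 20 = 18.4 now. The licensee offers 18.4 and keeps 20 − 18.4 = 1.6.
Round 1 (the licensor proposes): the licensee can get 1.6 next round, worth 0.76 × 1.6 = 1.216 now, so the licensor offers 1.216, keeping 18.784.

18.78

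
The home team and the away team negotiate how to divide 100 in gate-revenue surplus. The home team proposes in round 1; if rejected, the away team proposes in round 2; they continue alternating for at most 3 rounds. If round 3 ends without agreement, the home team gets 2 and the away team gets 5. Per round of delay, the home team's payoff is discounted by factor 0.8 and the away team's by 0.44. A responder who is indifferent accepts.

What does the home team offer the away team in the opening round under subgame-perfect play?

10.56

By backward induction:
Round 3 (the home team proposes): the away team gets 5 if talks fail, so the home team offers 5 and keeps 95.
Round 2 (the away team proposes): the home team can get 95 next round, worth 0.8 × 95 = 76 now; the away team offers that and keeps 24.
Round 1 (the home team proposes): the away team can get 24 next round, worth 0.44 × 24 = 10.56 now, so the home team offers 10.56, keeping 89.44.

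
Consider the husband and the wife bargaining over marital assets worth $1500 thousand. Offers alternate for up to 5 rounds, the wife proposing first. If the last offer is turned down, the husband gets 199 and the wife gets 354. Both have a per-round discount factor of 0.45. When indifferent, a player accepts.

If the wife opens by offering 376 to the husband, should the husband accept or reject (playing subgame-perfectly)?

Reject

Round 5 (the wife proposes): the husband gets 199 if talks fail, so the wife offers 199 and keeps 1301.
Round 4 (the husband proposes): the wife can get 1301 next round, worth 0.45 × 1301 = 585.45 now. The husband offers 585.45 and keeps 1500 − 585.45 = 914.55.
Round 3 (the wife proposes): the husband can get 914.55 next round, worth 0.45 × 914.55 = 411.5475 now; the wife offers that and keeps 1088.4525.
Round 2 (the husband proposes): the wife can get 1088.4525 next round, worth 0.45 × 1088.4525 = 489.803625 now. The husband offers 489.803625 and keeps 1500 − 489.803625 = 1010.196375.
So by rejecting in round 1, the husband gets 1010.196375 next round, worth 0.45 × 1010.196375 = 454.58836875 now.
Offer 376 < 454.58836875, so the husband rejects.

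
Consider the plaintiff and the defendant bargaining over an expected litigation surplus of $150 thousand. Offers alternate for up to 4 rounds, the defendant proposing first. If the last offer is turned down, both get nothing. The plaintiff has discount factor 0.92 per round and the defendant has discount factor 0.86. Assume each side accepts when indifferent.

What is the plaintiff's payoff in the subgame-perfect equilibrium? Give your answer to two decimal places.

128.51

Work backward from the last round.
Round 4 (the plaintiff proposes): rejection yields 0 for the defendant; the plaintiff offers 0 and keeps 150.
Round 3 (the defendant proposes): the plaintiff can get 150 next round, worth 0.92 × 150 = 138 now; the defendant offers that and keeps 12.
Round 2 (the plaintiff proposes): the defendant can get 12 next round, worth 0.86 × 12 = 10.32 now. The plaintiff offers 10.32 and keeps 150 − 10.32 = 139.68.
Round 1 (the defendant proposes): the plaintiff can get 139.68 next round, worth 0.92 × 139.68 = 128.5056 now; the defendant offers that and keeps 21.4944.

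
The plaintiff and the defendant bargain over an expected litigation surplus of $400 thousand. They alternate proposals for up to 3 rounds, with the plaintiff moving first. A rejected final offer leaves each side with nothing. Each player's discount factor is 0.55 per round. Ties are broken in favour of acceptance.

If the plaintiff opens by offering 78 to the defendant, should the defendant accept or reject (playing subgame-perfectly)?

Reject

Work out the defendant's continuation value if the offer is rejected.
Round 3 (the plaintiff proposes): the defendant will accept anything ≥ 0, so the plaintiff offers 0 and keeps 400.
Round 2 (the defendant proposes): the plaintiff can get 400 next round, worth 0.55 × 400 = 220 now. The defendant offers 220 and keeps 400 − 220 = 180.
So by rejecting in round 1, the defendant gets 180 next round, worth 0.55 × 180 = 99 now.
Offer 78 < 99, so the defendant rejects.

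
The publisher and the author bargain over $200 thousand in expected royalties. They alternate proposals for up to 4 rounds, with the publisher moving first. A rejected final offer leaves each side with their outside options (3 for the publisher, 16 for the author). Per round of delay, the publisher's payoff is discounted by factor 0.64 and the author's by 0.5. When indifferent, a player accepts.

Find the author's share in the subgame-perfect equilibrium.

Round 4 (the author proposes): the publisher gets 3 if talks fail, so the author offers 3 and keeps 197.
Round 3 (the publisher proposes): the author can get 197 next round, worth 0.5 × 197 = 98.5 now, so the publisher offers 98.5, keeping 101.5.
Round 2 (the author proposes): the publisher can get 101.5 next round, worth 0.64 × 101.5 = 64.96 now, so the author offers 64.96, keeping 135.04.
Round 1 (the publisher proposes): the author can get 135.04 next round, worth 0.5 × 135.04 = 67.52 now. The publisher offers 67.52 and keeps 200 − 67.52 = 132.48.

67.52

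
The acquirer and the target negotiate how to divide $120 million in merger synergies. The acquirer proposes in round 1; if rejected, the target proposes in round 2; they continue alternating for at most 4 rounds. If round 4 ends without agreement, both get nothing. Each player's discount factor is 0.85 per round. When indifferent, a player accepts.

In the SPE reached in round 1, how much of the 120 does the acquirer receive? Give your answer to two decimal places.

By backward induction:
Round 4 (the target proposes): the acquirer will accept anything ≥ 0, so the target offers 0 and keeps 120.
Round 3 (the acquirer proposes): the target can get 120 next round, worth 0.85 × 120 = 102 now. The acquirer offers 102 and keeps 120 − 102 = 18.
Round 2 (the target proposes): the acquirer can get 18 next round, worth 0.85 × 18 = 15.3 now; the target offers that and keeps 104.7.
Round 1 (the acquirer proposes): the target can get 104.7 next round, worth 0.85 × 104.7 = 88.995 now; the acquirer offers that and keeps 31.005.

31.01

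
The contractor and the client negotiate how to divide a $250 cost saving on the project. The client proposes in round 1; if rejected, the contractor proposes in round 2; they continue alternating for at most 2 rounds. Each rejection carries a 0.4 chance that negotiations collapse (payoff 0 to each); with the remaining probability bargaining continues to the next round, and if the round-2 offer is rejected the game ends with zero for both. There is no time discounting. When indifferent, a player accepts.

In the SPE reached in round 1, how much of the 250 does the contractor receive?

150

Round 2 (the contractor proposes): the client will accept anything ≥ 0, so the contractor offers 0 and keeps 250.
Round 1 (the client proposes): rejecting gives the contractor an expected 0.6 × 250 = 150, so the client offers 150, keeping 100.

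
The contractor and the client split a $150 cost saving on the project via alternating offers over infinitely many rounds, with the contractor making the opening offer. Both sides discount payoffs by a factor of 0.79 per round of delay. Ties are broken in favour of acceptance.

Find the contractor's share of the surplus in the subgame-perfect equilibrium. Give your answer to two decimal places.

83.80

When the contractor proposes, the client accepts any offer worth at least 0.79 times what the client would get by proposing next round; and vice versa.
This gives x = 150 − 0.79y and y = 150 − 0.79x, where x and y are each side's share when it proposes.
Hence (1 − 0.79·0.79)x = 150(1 − 0.79), i.e. 0.3759·x = 31.5.
x ≈ 83.7989; the client's share is 150 − x ≈ 66.2011.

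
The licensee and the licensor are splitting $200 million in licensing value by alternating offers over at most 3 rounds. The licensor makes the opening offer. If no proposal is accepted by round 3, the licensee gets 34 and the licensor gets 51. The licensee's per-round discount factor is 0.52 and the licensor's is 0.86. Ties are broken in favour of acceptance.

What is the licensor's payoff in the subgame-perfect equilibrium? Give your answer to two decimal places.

Work backward from the last round.
Round 3 (the licensor proposes): the licensee gets 34 if talks fail, so the licensor offers 34 and keeps 166.
Round 2 (the licensee proposes): the licensor can get 166 next round, worth 0.86 × 166 = 142.76 now, so the licensee offers 142.76, keeping 57.24.
Round 1 (the licensor proposes): the licensee can get 57.24 next round, worth 0.52 × 57.24 = 29.7648 now. The licensor offers 29.7648 and keeps 200 − 29.7648 = 170.2352.

170.24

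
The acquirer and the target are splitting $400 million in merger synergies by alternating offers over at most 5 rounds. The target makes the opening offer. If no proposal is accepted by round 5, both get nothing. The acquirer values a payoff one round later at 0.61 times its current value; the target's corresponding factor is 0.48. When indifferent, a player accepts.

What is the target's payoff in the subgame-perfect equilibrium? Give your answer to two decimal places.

Round 5 (the target proposes): the acquirer will accept anything ≥ 0, so the target offers 0 and keeps 400.
Round 4 (the acquirer proposes): the target can get 400 next round, worth 0.48 × 400 = 192 now. The acquirer offers 192 and keeps 400 − 192 = 208.
Round 3 (the target proposes): the acquirer can get 208 next round, worth 0.61 × 208 = 126.88 now, so the target offers 126.88, keeping 273.12.
Round 2 (the acquirer proposes): the target can get 273.12 next round, worth 0.48 × 273.12 = 131.0976 now, so the acquirer offers 131.0976, keeping 268.9024.
Round 1 (the target proposes): the acquirer can get 268.9024 next round, worth 0.61 × 268.9024 = 164.030464 now, so the target offers 164.030464, keeping 235.969536.

235.97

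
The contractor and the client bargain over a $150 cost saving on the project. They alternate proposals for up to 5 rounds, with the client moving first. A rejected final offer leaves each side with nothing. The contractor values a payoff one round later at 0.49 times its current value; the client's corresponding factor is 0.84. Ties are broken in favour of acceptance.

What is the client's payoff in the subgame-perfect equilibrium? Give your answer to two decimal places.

133.40

By backward induction:
Round 5 (the client proposes): rejection yields 0 for the contractor; the client offers 0 and keeps 150.
Round 4 (the contractor proposes): the client can get 150 next round, worth 0.84 × 150 = 126 now; the contractor offers that and keeps 24.
Round 3 (the client proposes): the contractor can get 24 next round, worth 0.49 × 24 = 11.76 now, so the client offers 11.76, keeping 138.24.
Round 2 (the contractor proposes): the client can get 138.24 next round, worth 0.84 × 138.24 = 116.1216 now, so the contractor offers 116.1216, keeping 33.8784.
Round 1 (the client proposes): the contractor can get 33.8784 next round, worth 0.49 × 33.8784 = 16.600416 now. The client offers 16.600416 and keeps 150 − 16.600416 = 133.399584.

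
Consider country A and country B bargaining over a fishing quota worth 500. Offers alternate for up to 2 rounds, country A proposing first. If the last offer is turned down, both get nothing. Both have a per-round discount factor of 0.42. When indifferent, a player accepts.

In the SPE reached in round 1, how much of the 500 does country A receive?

290

Round 2 (country B proposes): country A will accept anything ≥ 0, so country B offers 0 and keeps 500.
Round 1 (country A proposes): country B can get 500 next round, worth 0.42 × 500 = 210 now. Country A offers 210 and keeps 500 − 210 = 290.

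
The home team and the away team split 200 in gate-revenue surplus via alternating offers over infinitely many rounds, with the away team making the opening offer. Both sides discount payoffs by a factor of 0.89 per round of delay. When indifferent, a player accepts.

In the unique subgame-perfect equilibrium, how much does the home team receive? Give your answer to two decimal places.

94.18

When the away team proposes, the home team accepts any offer worth at least 0.89 times what the home team would get by proposing next round; and vice versa.
This gives x = 200 − 0.89y and y = 200 − 0.89x, where x and y are each side's share when it proposes.
Hence (1 − 0.89·0.89)x = 200(1 − 0.89), i.e. 0.2079·x = 22.
x ≈ 105.8201; the home team's share is 200 − x ≈ 94.1799.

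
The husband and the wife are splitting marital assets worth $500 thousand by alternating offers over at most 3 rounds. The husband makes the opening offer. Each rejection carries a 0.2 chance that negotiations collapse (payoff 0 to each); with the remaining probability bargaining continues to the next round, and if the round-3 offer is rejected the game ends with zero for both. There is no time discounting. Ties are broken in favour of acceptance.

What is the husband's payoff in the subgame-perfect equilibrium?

Round 3 (the husband proposes): the wife will accept anything ≥ 0, so the husband offers 0 and keeps 500.
Round 2 (the wife proposes): rejecting gives the husband an expected 0.8 × 500 = 400, so the wife offers 400, keeping 100.
Round 1 (the husband proposes): rejecting gives the wife an expected 0.8 × 100 = 80, so the husband offers 80, keeping 420.

420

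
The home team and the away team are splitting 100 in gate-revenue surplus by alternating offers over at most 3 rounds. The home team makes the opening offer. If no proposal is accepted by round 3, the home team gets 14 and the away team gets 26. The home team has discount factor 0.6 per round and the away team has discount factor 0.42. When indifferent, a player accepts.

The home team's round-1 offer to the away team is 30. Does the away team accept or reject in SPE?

Accept

Round 3 (the home team proposes): the away team gets 26 if talks fail, so the home team offers 26 and keeps 74.
Round 2 (the away team proposes): the home team can get 74 next round, worth 0.6 × 74 = 44.4 now. The away team offers 44.4 and keeps 100 − 44.4 = 55.6.
So by rejecting in round 1, the away team gets 55.6 next round, worth 0.42 × 55.6 = 23.352 now.
Offer 30 ≥ 23.352, so the away team accepts.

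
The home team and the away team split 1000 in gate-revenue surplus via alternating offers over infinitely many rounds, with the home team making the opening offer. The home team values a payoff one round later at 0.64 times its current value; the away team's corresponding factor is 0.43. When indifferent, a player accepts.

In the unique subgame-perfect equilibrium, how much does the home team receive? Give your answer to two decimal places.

786.42

When the home team proposes, the away team accepts any offer worth at least 0.43 times what the away team would get by proposing next round; and vice versa.
This gives x = 1000 − 0.43y and y = 1000 − 0.64x, where x and y are each side's share when it proposes.
Hence (1 − 0.43·0.64)x = 1000(1 − 0.43), i.e. 0.7248·x = 570.
x ≈ 786.4238; the away team's share is 1000 − x ≈ 213.5762.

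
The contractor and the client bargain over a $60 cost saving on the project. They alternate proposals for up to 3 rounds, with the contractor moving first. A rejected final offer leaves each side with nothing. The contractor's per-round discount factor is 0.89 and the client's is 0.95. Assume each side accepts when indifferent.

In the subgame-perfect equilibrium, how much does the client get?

Round 3 (the contractor proposes): the client will accept anything ≥ 0, so the contractor offers 0 and keeps 60.
Round 2 (the client proposes): the contractor can get 60 next round, worth 0.89 × 60 = 53.4 now; the client offers that and keeps 6.6.
Round 1 (the contractor proposes): the client can get 6.6 next round, worth 0.95 × 6.6 = 6.27 now, so the contractor offers 6.27, keeping 53.73.

6.27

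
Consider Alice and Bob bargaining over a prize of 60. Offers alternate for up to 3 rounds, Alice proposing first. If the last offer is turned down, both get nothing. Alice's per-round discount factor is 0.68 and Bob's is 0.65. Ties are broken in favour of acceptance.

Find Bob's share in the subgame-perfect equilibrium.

Round 3 (Alice proposes): Bob will accept anything ≥ 0, so Alice offers 0 and keeps 60.
Round 2 (Bob proposes): Alice can get 60 next round, worth 0.68 × 60 = 40.8 now. Bob offers 40.8 and keeps 60 − 40.8 = 19.2.
Round 1 (Alice proposes): Bob can get 19.2 next round, worth 0.65 × 19.2 = 12.48 now. Alice offers 12.48 and keeps 60 − 12.48 = 47.52.

12.48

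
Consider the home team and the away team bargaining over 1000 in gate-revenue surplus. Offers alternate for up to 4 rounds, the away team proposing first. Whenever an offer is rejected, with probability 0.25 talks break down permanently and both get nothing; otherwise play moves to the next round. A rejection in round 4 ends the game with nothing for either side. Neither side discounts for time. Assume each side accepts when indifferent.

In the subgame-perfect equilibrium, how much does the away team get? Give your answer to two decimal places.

390.63

By backward induction:
Round 4 (the home team proposes): rejection yields 0 for the away team; the home team offers 0 and keeps 1000.
Round 3 (the away team proposes): rejecting gives the home team an expected 0.75 × 1000 = 750, so the away team offers 750, keeping 250.
Round 2 (the home team proposes): rejecting gives the away team an expected 0.75 × 250 = 187.5. The home team offers 187.5 and keeps 1000 − 187.5 = 812.5.
Round 1 (the away team proposes): rejecting gives the home team an expected 0.75 × 812.5 = 609.375; the away team offers that and keeps 390.625.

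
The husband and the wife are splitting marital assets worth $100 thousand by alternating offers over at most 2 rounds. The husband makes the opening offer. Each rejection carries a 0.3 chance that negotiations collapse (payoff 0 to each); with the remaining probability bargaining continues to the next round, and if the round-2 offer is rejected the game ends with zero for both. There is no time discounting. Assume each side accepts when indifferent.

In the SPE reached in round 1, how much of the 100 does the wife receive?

By backward induction:
Round 2 (the wife proposes): rejection yields 0 for the husband; the wife offers 0 and keeps 100.
Round 1 (the husband proposes): rejecting gives the wife an expected 0.7 × 100 = 70; the husband offers that and keeps 30.

70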